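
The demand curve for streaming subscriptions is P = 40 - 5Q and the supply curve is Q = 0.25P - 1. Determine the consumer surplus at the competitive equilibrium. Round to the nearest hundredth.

Rewriting supply in inverse form: P = 4 + 4Q.
Equilibrium: 40 - 5Q = 4 + 4Q, so Q* = 4 and P* = 20.
Consumer surplus is the triangle under demand above P*: (1/2)(4)(40 - 20) = (1/2)(4)(20) = 40.

40.00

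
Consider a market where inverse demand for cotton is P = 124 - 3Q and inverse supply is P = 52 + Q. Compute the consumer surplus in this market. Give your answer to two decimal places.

486.00

Setting demand equal to supply, 72 = 4Q, so Q* = 18 and P* = 70.
The demand choke price is 124, so CS = (1/2)(Q*)(124 - P*) = (1/2)(18)(54) = 486.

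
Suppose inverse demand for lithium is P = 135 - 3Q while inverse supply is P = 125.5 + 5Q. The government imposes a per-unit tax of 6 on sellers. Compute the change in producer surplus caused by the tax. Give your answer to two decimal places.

-3.05

Pre-tax equilibrium: 135 - 3Q = 125.5 + 5Q gives Q* = 1.1875, P* = 131.4375.
With the tax, sellers need 6 more per unit: 135 - 3Q = 125.5 + 5Q + 6, so Q_t = 0.4375. Buyers pay P_b = 133.6875; sellers receive P_s = P_b - 6 = 127.6875.
Producers lose the trapezoid between P_s and P* out to Q_t plus the triangle from Q_t to Q*: change in PS = 0.4785 - 3.5254 = -3.0469.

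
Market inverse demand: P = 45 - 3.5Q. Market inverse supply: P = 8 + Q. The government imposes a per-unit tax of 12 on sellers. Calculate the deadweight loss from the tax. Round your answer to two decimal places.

16.00

Without the tax, 45 - 3.5Q = 8 + Q so Q* = 8.2222 and P* = 16.2222.
With the tax, sellers need 12 more per unit: 45 - 3.5Q = 8 + Q + 12, so Q_t = 5.5556. Buyers pay P_b = 25.5556; sellers receive P_s = P_b - 12 = 13.5556.
The welfare triangle lost has base Q* - Q_t = 2.6667 and height t = 12, so DWL = (1/2)(2.6667)(12) = 16.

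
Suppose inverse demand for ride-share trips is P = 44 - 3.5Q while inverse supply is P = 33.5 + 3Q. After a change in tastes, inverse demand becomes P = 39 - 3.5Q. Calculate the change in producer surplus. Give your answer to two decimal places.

-2.84

Initial equilibrium: Q_0 = 1.6154, P_0 = 38.3462; CS_0 = (1/2)(1.6154)(5.6538) = 4.5666, PS_0 = (1/2)(1.6154)(4.8462) = 3.9142.
New equilibrium: 39 - 3.5Q = 33.5 + 3Q gives Q_1 = 0.8462, P_1 = 36.0385; CS_1 = 1.253, PS_1 = 1.074.
Change in producer surplus = 1.074 - 3.9142 = -2.8402.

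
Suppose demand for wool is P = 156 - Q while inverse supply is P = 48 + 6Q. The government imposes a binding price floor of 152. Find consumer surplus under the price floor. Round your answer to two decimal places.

Without the control, 156 - Q = 48 + 6Q so Q* = 15.4286 and P* = 140.5714.
At the floor price 152, quantity demanded is (156 - 152)/1 = 4; demand is the short side, so Q = 4 trades at P = 152.
CS is the triangle under demand above 152: (1/2)(4)(156 - 152) = 8.

8.00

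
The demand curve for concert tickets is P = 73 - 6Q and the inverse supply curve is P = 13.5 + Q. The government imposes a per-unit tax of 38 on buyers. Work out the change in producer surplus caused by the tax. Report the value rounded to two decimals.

-31.41

Without the tax, 73 - 6Q = 13.5 + Q so Q* = 8.5 and P* = 22.
With the tax, buyers' net willingness to pay falls by 38: (73 - 38) - 6Q = 13.5 + Q, so Q_t = 3.0714. Buyers pay P_b = 54.5714; sellers receive P_s = P_b - 38 = 16.5714.
PS falls from (1/2)(8.5)(8.5) = 36.125 to (1/2)(3.0714)(3.0714) = 4.7168, a change of -31.4082.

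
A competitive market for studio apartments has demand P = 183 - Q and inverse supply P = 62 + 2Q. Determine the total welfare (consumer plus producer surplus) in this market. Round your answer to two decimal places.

Equilibrium: 183 - Q = 62 + 2Q, so Q* = 40.3333 and P* = 142.6667.
CS = (1/2)(40.3333)(40.3333) = 813.3889 and PS = (1/2)(40.3333)(80.6667) = 1626.7778, so total surplus = 2440.1667.

2440.17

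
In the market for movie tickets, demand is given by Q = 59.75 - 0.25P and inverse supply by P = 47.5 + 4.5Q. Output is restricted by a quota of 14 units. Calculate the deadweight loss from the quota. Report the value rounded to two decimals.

Rewriting demand in inverse form: P = 239 - 4Q.
Without the quota, 239 - 4Q = 47.5 + 4.5Q gives Q* = 22.5294.
At Q = 14 the demand price is 239 - 4(14) = 183 and the supply price is 47.5 + 4.5(14) = 110.5.
Deadweight loss is the triangle between the curves from 14 to 22.5294: (1/2)(183 - 110.5)(22.5294 - 14) = 309.1912.

309.19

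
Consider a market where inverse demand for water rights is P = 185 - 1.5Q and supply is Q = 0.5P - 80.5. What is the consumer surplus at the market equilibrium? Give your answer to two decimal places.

35.27

Rewriting supply in inverse form: P = 161 + 2Q.
Equilibrium: 185 - 1.5Q = 161 + 2Q, so Q* = 6.8571 and P* = 174.7143.
Consumer surplus is the triangle under demand above P*: (1/2)(6.8571)(185 - 174.7143) = (1/2)(6.8571)(10.2857) = 35.2653.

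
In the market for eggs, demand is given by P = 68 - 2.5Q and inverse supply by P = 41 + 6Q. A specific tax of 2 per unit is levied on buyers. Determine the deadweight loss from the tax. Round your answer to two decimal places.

0.24

Pre-tax equilibrium: 68 - 2.5Q = 41 + 6Q gives Q* = 3.1765, P* = 60.0588.
A tax on buyers shifts demand down by 2: (68 - 2) - 2.5Q = 41 + 6Q, so Q_t = 2.9412. Buyers pay P_b = 60.6471; sellers receive P_s = P_b - 2 = 58.6471.
Deadweight loss is the triangle between the curves from Q_t to Q*: (1/2)(3.1765 - 2.9412)(2) = 0.2353.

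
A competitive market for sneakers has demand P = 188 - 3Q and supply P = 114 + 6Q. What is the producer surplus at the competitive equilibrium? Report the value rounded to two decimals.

Equilibrium: 188 - 3Q = 114 + 6Q, so Q* = 8.2222 and P* = 163.3333.
Producer surplus is the triangle above supply below P*: (1/2)(8.2222)(163.3333 - 114) = (1/2)(8.2222)(49.3333) = 202.8148.

202.81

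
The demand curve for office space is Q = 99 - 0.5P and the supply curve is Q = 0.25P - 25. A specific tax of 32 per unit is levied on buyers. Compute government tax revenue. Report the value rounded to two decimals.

352.00

Rewriting demand in inverse form: P = 198 - 2Q.
Rewriting supply in inverse form: P = 100 + 4Q.
Pre-tax equilibrium: 198 - 2Q = 100 + 4Q gives Q* = 16.3333, P* = 165.3333.
A tax on buyers shifts demand down by 32: (198 - 32) - 2Q = 100 + 4Q, so Q_t = 11. Buyers pay P_b = 176; sellers receive P_s = P_b - 32 = 144.
Revenue is the tax times quantity traded: 32 x 11 = 352.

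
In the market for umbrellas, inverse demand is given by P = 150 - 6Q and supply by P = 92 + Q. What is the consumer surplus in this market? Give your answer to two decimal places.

Set 150 - 6Q = 92 + Q, which gives 58 = 7Q, so Q* = 8.2857 and P* = 150 - 6(8.2857) = 100.2857.
Consumer surplus is the triangle under demand above P*: (1/2)(8.2857)(150 - 100.2857) = (1/2)(8.2857)(49.7143) = 205.9592.

205.96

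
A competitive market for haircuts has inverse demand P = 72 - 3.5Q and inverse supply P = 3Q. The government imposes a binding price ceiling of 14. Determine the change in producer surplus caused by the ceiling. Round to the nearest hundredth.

-151.38

Without the control, 72 - 3.5Q = 3Q so Q* = 11.0769 and P* = 33.2308.
At P = 14, sellers supply (14 - 0)/3 = 4.6667 while buyers want more, so the quantity traded is 4.6667 at price 14.
PS goes from (1/2)(11.0769)(33.2308) = 184.0473 to 32.6667 (computed as (14 - 0)(4.6667) - (1/2)(3)(4.6667)^2), a change of -151.3807.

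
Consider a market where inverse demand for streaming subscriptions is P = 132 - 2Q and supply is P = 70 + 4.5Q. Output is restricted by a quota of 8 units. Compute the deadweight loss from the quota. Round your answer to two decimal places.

Without the quota, 132 - 2Q = 70 + 4.5Q gives Q* = 9.5385.
At Q = 8 the demand price is 132 - 2(8) = 116 and the supply price is 70 + 4.5(8) = 106.
Deadweight loss is the triangle between the curves from 8 to 9.5385: (1/2)(116 - 106)(9.5385 - 8) = 7.6923.

7.69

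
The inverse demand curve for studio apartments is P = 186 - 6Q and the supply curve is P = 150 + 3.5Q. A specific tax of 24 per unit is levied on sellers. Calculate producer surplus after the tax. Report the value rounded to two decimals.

Pre-tax equilibrium: 186 - 6Q = 150 + 3.5Q gives Q* = 3.7895, P* = 163.2632.
With the tax, sellers need 24 more per unit: 186 - 6Q = 150 + 3.5Q + 24, so Q_t = 1.2632. Buyers pay P_b = 178.4211; sellers receive P_s = P_b - 24 = 154.4211.
Producer surplus is the triangle above supply below P_s: (1/2)(1.2632)(154.4211 - 150) = 2.7922.

2.79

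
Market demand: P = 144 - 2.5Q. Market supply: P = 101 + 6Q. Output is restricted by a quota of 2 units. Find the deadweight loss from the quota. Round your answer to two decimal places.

Unrestricted equilibrium: Q* = (144 - 101)/(2.5 + 6) = 5.0588.
At Q = 2 the demand price is 144 - 2.5(2) = 139 and the supply price is 101 + 6(2) = 113.
DWL = (1/2)(gap between curves at 2) x (Q* - 2) = (1/2)(26)(3.0588) = 39.7647.

39.76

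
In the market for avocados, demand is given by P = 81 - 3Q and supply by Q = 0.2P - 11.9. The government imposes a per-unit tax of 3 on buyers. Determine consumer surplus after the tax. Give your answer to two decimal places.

8.02

Rewriting supply in inverse form: P = 59.5 + 5Q.
Without the tax, 81 - 3Q = 59.5 + 5Q so Q* = 2.6875 and P* = 72.9375.
With the tax, buyers' net willingness to pay falls by 3: (81 - 3) - 3Q = 59.5 + 5Q, so Q_t = 2.3125. Buyers pay P_b = 74.0625; sellers receive P_s = P_b - 3 = 71.0625.
CS = (1/2)(Q_t)(81 - P_b) = (1/2)(2.3125)(6.9375) = 8.0215.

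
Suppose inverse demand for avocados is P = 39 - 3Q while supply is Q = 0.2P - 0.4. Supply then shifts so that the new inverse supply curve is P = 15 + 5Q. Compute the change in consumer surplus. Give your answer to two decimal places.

-18.59

Rewriting supply in inverse form: P = 2 + 5Q.
Initial equilibrium: Q_0 = 4.625, P_0 = 25.125; CS_0 = (1/2)(4.625)(13.875) = 32.0859, PS_0 = (1/2)(4.625)(23.125) = 53.4766.
New equilibrium: 39 - 3Q = 15 + 5Q gives Q_1 = 3, P_1 = 30; CS_1 = 13.5, PS_1 = 22.5.
Change in consumer surplus = 13.5 - 32.0859 = -18.5859.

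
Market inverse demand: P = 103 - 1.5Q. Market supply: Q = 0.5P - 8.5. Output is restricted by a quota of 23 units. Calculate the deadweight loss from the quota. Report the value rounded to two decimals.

4.32

Rewriting supply in inverse form: P = 17 + 2Q.
Without the quota, 103 - 1.5Q = 17 + 2Q gives Q* = 24.5714.
At Q = 23 the demand price is 103 - 1.5(23) = 68.5 and the supply price is 17 + 2(23) = 63.
Deadweight loss is the triangle between the curves from 23 to 24.5714: (1/2)(68.5 - 63)(24.5714 - 23) = 4.3214.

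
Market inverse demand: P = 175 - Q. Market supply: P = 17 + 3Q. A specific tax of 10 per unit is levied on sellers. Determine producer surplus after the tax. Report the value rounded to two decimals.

Without the tax, 175 - Q = 17 + 3Q so Q* = 39.5 and P* = 135.5.
With the tax, sellers need 10 more per unit: 175 - Q = 17 + 3Q + 10, so Q_t = 37. Buyers pay P_b = 138; sellers receive P_s = P_b - 10 = 128.
PS = (1/2)(Q_t)(P_s - 17) = (1/2)(37)(111) = 2053.5.

2053.50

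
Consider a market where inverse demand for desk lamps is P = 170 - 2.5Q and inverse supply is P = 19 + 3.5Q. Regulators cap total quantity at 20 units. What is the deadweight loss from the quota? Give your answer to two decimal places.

Without the quota, 170 - 2.5Q = 19 + 3.5Q gives Q* = 25.1667.
At Q = 20 the demand price is 170 - 2.5(20) = 120 and the supply price is 19 + 3.5(20) = 89.
Deadweight loss is the triangle between the curves from 20 to 25.1667: (1/2)(120 - 89)(25.1667 - 20) = 80.0833.

80.08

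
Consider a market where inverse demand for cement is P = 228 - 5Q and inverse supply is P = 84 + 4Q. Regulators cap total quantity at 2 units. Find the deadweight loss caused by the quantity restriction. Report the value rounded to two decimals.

Unrestricted equilibrium: Q* = (228 - 84)/(5 + 4) = 16.
At Q = 2 the demand price is 228 - 5(2) = 218 and the supply price is 84 + 4(2) = 92.
DWL = (1/2)(gap between curves at 2) x (Q* - 2) = (1/2)(126)(14) = 882.

882.00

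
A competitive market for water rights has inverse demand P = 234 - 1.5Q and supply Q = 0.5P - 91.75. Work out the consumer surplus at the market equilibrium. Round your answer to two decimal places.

Rewriting supply in inverse form: P = 183.5 + 2Q.
Setting demand equal to supply, 50.5 = 3.5Q, so Q* = 14.4286 and P* = 212.3571.
Consumer surplus is the triangle under demand above P*: (1/2)(14.4286)(234 - 212.3571) = (1/2)(14.4286)(21.6429) = 156.1378.

156.14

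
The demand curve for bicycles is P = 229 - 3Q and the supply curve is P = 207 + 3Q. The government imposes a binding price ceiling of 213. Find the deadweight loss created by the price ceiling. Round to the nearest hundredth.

Without the control, 229 - 3Q = 207 + 3Q so Q* = 3.6667 and P* = 218.
At the ceiling price 213, quantity supplied is (213 - 207)/3 = 2; supply is the short side, so Q = 2 trades at P = 213.
At Q = 2 the demand price is 223 and the supply price is 213. Deadweight loss is the triangle between the curves from 2 to 3.6667: (1/2)(223 - 213)(3.6667 - 2) = 8.3333.

8.33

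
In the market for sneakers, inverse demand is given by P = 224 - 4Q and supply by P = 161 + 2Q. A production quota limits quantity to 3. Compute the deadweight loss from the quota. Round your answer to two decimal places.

168.75

Without the quota, 224 - 4Q = 161 + 2Q gives Q* = 10.5.
At Q = 3 the demand price is 224 - 4(3) = 212 and the supply price is 161 + 2(3) = 167.
DWL = (1/2)(gap between curves at 3) x (Q* - 3) = (1/2)(45)(7.5) = 168.75.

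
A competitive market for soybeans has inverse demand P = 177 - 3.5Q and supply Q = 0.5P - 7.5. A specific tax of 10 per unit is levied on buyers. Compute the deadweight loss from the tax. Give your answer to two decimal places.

9.09

Rewriting supply in inverse form: P = 15 + 2Q.
Pre-tax equilibrium: 177 - 3.5Q = 15 + 2Q gives Q* = 29.4545, P* = 73.9091.
A tax on buyers shifts demand down by 10: (177 - 10) - 3.5Q = 15 + 2Q, so Q_t = 27.6364. Buyers pay P_b = 80.2727; sellers receive P_s = P_b - 10 = 70.2727.
The welfare triangle lost has base Q* - Q_t = 1.8182 and height t = 10, so DWL = (1/2)(1.8182)(10) = 9.0909.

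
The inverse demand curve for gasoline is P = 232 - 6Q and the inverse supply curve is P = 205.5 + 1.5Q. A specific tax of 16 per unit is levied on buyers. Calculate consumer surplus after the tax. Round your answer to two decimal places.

Pre-tax equilibrium: 232 - 6Q = 205.5 + 1.5Q gives Q* = 3.5333, P* = 210.8.
A tax on buyers shifts demand down by 16: (232 - 16) - 6Q = 205.5 + 1.5Q, so Q_t = 1.4. Buyers pay P_b = 223.6; sellers receive P_s = P_b - 16 = 207.6.
Consumer surplus is the triangle under demand above P_b: (1/2)(1.4)(232 - 223.6) = 5.88.

5.88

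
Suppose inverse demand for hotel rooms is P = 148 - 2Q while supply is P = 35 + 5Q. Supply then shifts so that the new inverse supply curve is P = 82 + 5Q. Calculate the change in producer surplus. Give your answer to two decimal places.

Initial equilibrium: Q_0 = 16.1429, P_0 = 115.7143; CS_0 = (1/2)(16.1429)(32.2857) = 260.5918, PS_0 = (1/2)(16.1429)(80.7143) = 651.4796.
New equilibrium: 148 - 2Q = 82 + 5Q gives Q_1 = 9.4286, P_1 = 129.1429; CS_1 = 88.898, PS_1 = 222.2449.
Change in producer surplus = 222.2449 - 651.4796 = -429.2347.

-429.23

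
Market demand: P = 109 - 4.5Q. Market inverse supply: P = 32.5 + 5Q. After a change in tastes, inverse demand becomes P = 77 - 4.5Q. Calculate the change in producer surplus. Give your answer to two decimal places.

Initial equilibrium: Q_0 = 8.0526, P_0 = 72.7632; CS_0 = (1/2)(8.0526)(36.2368) = 145.901, PS_0 = (1/2)(8.0526)(40.2632) = 162.1122.
New equilibrium: 77 - 4.5Q = 32.5 + 5Q gives Q_1 = 4.6842, P_1 = 55.9211; CS_1 = 49.3691, PS_1 = 54.8546.
Change in producer surplus = 54.8546 - 162.1122 = -107.2576.

-107.26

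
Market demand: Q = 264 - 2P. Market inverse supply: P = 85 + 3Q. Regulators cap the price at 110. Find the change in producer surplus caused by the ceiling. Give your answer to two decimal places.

Rewriting demand in inverse form: P = 132 - 0.5Q.
Without the control, 132 - 0.5Q = 85 + 3Q so Q* = 13.4286 and P* = 125.2857.
At P = 110, sellers supply (110 - 85)/3 = 8.3333 while buyers want more, so the quantity traded is 8.3333 at price 110.
PS goes from (1/2)(13.4286)(40.2857) = 270.4898 to 104.1667 (computed as (110 - 85)(8.3333) - (1/2)(3)(8.3333)^2), a change of -166.3231.

-166.32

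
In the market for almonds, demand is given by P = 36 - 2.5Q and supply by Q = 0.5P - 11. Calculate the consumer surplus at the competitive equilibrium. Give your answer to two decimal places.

12.10

Rewriting supply in inverse form: P = 22 + 2Q.
Set 36 - 2.5Q = 22 + 2Q, which gives 14 = 4.5Q, so Q* = 3.1111 and P* = 36 - 2.5(3.1111) = 28.2222.
CS is the area between the demand curve and P* from 0 to Q*: (1/2)(3.1111)(7.7778) = 12.0988.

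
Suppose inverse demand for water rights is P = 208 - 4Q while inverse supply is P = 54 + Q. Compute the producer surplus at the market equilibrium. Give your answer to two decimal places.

Setting demand equal to supply, 154 = 5Q, so Q* = 30.8 and P* = 84.8.
The supply curve's price intercept is 54, so PS = (1/2)(Q*)(P* - 54) = (1/2)(30.8)(30.8) = 474.32.

474.32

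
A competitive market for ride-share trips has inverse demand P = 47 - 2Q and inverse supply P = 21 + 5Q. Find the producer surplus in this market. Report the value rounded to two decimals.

Equilibrium: 47 - 2Q = 21 + 5Q, so Q* = 3.7143 and P* = 39.5714.
Producer surplus is the triangle above supply below P*: (1/2)(3.7143)(39.5714 - 21) = (1/2)(3.7143)(18.5714) = 34.4898.

34.49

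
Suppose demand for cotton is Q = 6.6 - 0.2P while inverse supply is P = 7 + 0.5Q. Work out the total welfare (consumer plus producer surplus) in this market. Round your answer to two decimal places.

61.45

Rewriting demand in inverse form: P = 33 - 5Q.
Setting demand equal to supply, 26 = 5.5Q, so Q* = 4.7273 and P* = 9.3636.
Total surplus is the full triangle between the curves from 0 to Q*: (1/2)(4.7273)(33 - 7) = 61.4545.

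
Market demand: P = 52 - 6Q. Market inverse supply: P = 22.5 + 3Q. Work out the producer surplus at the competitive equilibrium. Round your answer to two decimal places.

16.12

Setting demand equal to supply, 29.5 = 9Q, so Q* = 3.2778 and P* = 32.3333.
Producer surplus is the triangle above supply below P*: (1/2)(3.2778)(32.3333 - 22.5) = (1/2)(3.2778)(9.8333) = 16.1157.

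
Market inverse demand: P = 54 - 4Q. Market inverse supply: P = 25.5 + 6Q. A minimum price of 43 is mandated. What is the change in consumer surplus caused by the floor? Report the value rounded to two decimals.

-1.12

Free-market equilibrium: 54 - 4Q = 25.5 + 6Q gives Q* = 2.85, P* = 42.6.
At P = 43, buyers demand (54 - 43)/4 = 2.75 while sellers would supply more, so the quantity traded is 2.75 at price 43.
CS goes from (1/2)(2.85)(11.4) = 16.245 to 15.125 (computed as (54 - 43)(2.75) - (1/2)(4)(2.75)^2), a change of -1.12.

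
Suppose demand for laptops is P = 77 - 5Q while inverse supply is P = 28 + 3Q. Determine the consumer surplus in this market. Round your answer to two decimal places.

Set 77 - 5Q = 28 + 3Q, which gives 49 = 8Q, so Q* = 6.125 and P* = 77 - 5(6.125) = 46.375.
The demand choke price is 77, so CS = (1/2)(Q*)(77 - P*) = (1/2)(6.125)(30.625) = 93.7891.

93.79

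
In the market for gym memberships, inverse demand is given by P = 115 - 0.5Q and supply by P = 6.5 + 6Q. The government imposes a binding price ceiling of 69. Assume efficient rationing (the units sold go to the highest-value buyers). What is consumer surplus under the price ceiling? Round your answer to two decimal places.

452.04

Without the control, 115 - 0.5Q = 6.5 + 6Q so Q* = 16.6923 and P* = 106.6538.
At P = 69, sellers supply (69 - 6.5)/6 = 10.4167 while buyers want more, so the quantity traded is 10.4167 at price 69.
The demand price at Q = 10.4167 is 109.7917. CS is the trapezoid between demand and 69 over [0, 10.4167]: (1/2)[(115 - 69) + (109.7917 - 69)](10.4167) = 452.0399.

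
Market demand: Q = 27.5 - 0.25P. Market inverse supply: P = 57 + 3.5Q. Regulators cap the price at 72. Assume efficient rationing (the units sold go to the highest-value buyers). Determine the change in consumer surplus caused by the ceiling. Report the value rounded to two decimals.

26.25

Rewriting demand in inverse form: P = 110 - 4Q.
Free-market equilibrium: 110 - 4Q = 57 + 3.5Q gives Q* = 7.0667, P* = 81.7333.
At P = 72, sellers supply (72 - 57)/3.5 = 4.2857 while buyers want more, so the quantity traded is 4.2857 at price 72.
CS goes from (1/2)(7.0667)(28.2667) = 99.8756 to 126.1224 (computed as (110 - 72)(4.2857) - (1/2)(4)(4.2857)^2), a change of 26.2469.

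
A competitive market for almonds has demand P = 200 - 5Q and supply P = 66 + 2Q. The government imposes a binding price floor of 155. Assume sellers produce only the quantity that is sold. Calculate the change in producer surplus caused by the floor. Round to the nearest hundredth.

353.55

Free-market equilibrium: 200 - 5Q = 66 + 2Q gives Q* = 19.1429, P* = 104.2857.
At the floor price 155, quantity demanded is (200 - 155)/5 = 9; demand is the short side, so Q = 9 trades at P = 155.
PS goes from (1/2)(19.1429)(38.2857) = 366.449 to 720 (computed as (155 - 66)(9) - (1/2)(2)(9)^2), a change of 353.551.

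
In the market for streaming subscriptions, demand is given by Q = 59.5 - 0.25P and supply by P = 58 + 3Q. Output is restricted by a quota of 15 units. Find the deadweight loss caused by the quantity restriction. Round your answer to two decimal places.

401.79

Rewriting demand in inverse form: P = 238 - 4Q.
Without the quota, 238 - 4Q = 58 + 3Q gives Q* = 25.7143.
At Q = 15 the demand price is 238 - 4(15) = 178 and the supply price is 58 + 3(15) = 103.
DWL = (1/2)(gap between curves at 15) x (Q* - 15) = (1/2)(75)(10.7143) = 401.7857.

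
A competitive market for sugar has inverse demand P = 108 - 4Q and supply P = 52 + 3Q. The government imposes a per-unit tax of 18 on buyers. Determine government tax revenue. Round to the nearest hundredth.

Without the tax, 108 - 4Q = 52 + 3Q so Q* = 8 and P* = 76.
A tax on buyers shifts demand down by 18: (108 - 18) - 4Q = 52 + 3Q, so Q_t = 5.4286. Buyers pay P_b = 86.2857; sellers receive P_s = P_b - 18 = 68.2857.
Tax revenue = t x Q_t = 18 x 5.4286 = 97.7143.

97.71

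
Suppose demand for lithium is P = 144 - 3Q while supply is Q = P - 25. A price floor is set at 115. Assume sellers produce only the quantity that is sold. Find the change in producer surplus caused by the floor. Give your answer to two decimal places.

380.75

Rewriting supply in inverse form: P = 25 + Q.
Without the control, 144 - 3Q = 25 + Q so Q* = 29.75 and P* = 54.75.
At the floor price 115, quantity demanded is (144 - 115)/3 = 9.6667; demand is the short side, so Q = 9.6667 trades at P = 115.
PS goes from (1/2)(29.75)(29.75) = 442.5312 to 823.2778 (computed as (115 - 25)(9.6667) - (1/2)(1)(9.6667)^2), a change of 380.7465.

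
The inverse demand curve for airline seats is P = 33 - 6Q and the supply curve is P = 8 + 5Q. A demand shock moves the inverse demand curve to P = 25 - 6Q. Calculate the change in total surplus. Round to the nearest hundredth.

Initial equilibrium: Q_0 = 2.2727, P_0 = 19.3636; CS_0 = (1/2)(2.2727)(13.6364) = 15.4959, PS_0 = (1/2)(2.2727)(11.3636) = 12.9132.
New equilibrium: 25 - 6Q = 8 + 5Q gives Q_1 = 1.5455, P_1 = 15.7273; CS_1 = 7.1653, PS_1 = 5.9711.
Change in total surplus = (7.1653 + 5.9711) - (15.4959 + 12.9132) = -15.2727.

-15.27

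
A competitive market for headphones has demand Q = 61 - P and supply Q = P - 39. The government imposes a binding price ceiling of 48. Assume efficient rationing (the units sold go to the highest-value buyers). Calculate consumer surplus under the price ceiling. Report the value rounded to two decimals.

76.50

Rewriting demand in inverse form: P = 61 - Q.
Rewriting supply in inverse form: P = 39 + Q.
Without the control, 61 - Q = 39 + Q so Q* = 11 and P* = 50.
At the ceiling price 48, quantity supplied is (48 - 39)/1 = 9; supply is the short side, so Q = 9 trades at P = 48.
The demand price at Q = 9 is 52. CS is the trapezoid between demand and 48 over [0, 9]: (1/2)[(61 - 48) + (52 - 48)](9) = 76.5.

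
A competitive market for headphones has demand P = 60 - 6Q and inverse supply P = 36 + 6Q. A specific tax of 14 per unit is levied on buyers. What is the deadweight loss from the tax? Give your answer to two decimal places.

Pre-tax equilibrium: 60 - 6Q = 36 + 6Q gives Q* = 2, P* = 48.
A tax on buyers shifts demand down by 14: (60 - 14) - 6Q = 36 + 6Q, so Q_t = 0.8333. Buyers pay P_b = 55; sellers receive P_s = P_b - 14 = 41.
Deadweight loss is the triangle between the curves from Q_t to Q*: (1/2)(2 - 0.8333)(14) = 8.1667.

8.17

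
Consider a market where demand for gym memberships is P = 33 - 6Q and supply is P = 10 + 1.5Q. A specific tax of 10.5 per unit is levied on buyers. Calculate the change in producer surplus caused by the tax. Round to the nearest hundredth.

Pre-tax equilibrium: 33 - 6Q = 10 + 1.5Q gives Q* = 3.0667, P* = 14.6.
A tax on buyers shifts demand down by 10.5: (33 - 10.5) - 6Q = 10 + 1.5Q, so Q_t = 1.6667. Buyers pay P_b = 23; sellers receive P_s = P_b - 10.5 = 12.5.
Producers lose the trapezoid between P_s and P* out to Q_t plus the triangle from Q_t to Q*: change in PS = 2.0833 - 7.0533 = -4.97.

-4.97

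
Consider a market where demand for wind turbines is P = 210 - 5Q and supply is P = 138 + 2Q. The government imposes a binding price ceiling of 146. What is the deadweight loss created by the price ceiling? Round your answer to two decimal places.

138.29

Free-market equilibrium: 210 - 5Q = 138 + 2Q gives Q* = 10.2857, P* = 158.5714.
At the ceiling price 146, quantity supplied is (146 - 138)/2 = 4; supply is the short side, so Q = 4 trades at P = 146.
At Q = 4 the demand price is 190 and the supply price is 146. Deadweight loss is the triangle between the curves from 4 to 10.2857: (1/2)(190 - 146)(10.2857 - 4) = 138.2857.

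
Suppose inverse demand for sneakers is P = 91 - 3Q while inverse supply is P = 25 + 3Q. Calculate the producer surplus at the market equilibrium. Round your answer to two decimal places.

181.50

Setting demand equal to supply, 66 = 6Q, so Q* = 11 and P* = 58.
PS is the area between P* and the supply curve from 0 to Q*: (1/2)(11)(33) = 181.5.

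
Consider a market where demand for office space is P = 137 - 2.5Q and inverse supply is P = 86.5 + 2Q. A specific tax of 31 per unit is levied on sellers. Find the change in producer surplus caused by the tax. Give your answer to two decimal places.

-107.16

Pre-tax equilibrium: 137 - 2.5Q = 86.5 + 2Q gives Q* = 11.2222, P* = 108.9444.
With the tax, sellers need 31 more per unit: 137 - 2.5Q = 86.5 + 2Q + 31, so Q_t = 4.3333. Buyers pay P_b = 126.1667; sellers receive P_s = P_b - 31 = 95.1667.
Producers lose the trapezoid between P_s and P* out to Q_t plus the triangle from Q_t to Q*: change in PS = 18.7778 - 125.9383 = -107.1605.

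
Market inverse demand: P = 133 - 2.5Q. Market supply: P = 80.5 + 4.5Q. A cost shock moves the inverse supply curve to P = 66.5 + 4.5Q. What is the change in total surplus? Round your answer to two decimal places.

Initial equilibrium: Q_0 = 7.5, P_0 = 114.25; CS_0 = (1/2)(7.5)(18.75) = 70.3125, PS_0 = (1/2)(7.5)(33.75) = 126.5625.
New equilibrium: 133 - 2.5Q = 66.5 + 4.5Q gives Q_1 = 9.5, P_1 = 109.25; CS_1 = 112.8125, PS_1 = 203.0625.
Change in total surplus = (112.8125 + 203.0625) - (70.3125 + 126.5625) = 119.

119.00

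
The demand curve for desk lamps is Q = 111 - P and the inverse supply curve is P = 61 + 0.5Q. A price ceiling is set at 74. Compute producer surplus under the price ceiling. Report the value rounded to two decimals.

Rewriting demand in inverse form: P = 111 - Q.
Without the control, 111 - Q = 61 + 0.5Q so Q* = 33.3333 and P* = 77.6667.
At the ceiling price 74, quantity supplied is (74 - 61)/0.5 = 26; supply is the short side, so Q = 26 trades at P = 74.
PS is the triangle above supply below 74: (1/2)(26)(74 - 61) = 169.

169.00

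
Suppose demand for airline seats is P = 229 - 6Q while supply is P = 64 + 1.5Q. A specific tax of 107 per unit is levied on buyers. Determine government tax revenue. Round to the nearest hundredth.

827.47

Pre-tax equilibrium: 229 - 6Q = 64 + 1.5Q gives Q* = 22, P* = 97.
A tax on buyers shifts demand down by 107: (229 - 107) - 6Q = 64 + 1.5Q, so Q_t = 7.7333. Buyers pay P_b = 182.6; sellers receive P_s = P_b - 107 = 75.6.
Revenue is the tax times quantity traded: 107 x 7.7333 = 827.4667.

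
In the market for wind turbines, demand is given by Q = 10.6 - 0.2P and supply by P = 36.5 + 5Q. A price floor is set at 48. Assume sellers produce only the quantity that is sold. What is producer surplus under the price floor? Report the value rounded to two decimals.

9.00

Rewriting demand in inverse form: P = 53 - 5Q.
Free-market equilibrium: 53 - 5Q = 36.5 + 5Q gives Q* = 1.65, P* = 44.75.
At the floor price 48, quantity demanded is (53 - 48)/5 = 1; demand is the short side, so Q = 1 trades at P = 48.
The supply price at Q = 1 is 41.5. PS is the trapezoid between 48 and supply over [0, 1]: (1/2)[(48 - 36.5) + (48 - 41.5)](1) = 9.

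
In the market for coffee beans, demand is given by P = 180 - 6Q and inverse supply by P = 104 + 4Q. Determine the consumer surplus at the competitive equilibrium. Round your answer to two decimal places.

Setting demand equal to supply, 76 = 10Q, so Q* = 7.6 and P* = 134.4.
The demand choke price is 180, so CS = (1/2)(Q*)(180 - P*) = (1/2)(7.6)(45.6) = 173.28.

173.28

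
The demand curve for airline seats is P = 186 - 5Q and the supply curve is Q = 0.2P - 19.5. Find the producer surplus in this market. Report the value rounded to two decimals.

Rewriting supply in inverse form: P = 97.5 + 5Q.
Set 186 - 5Q = 97.5 + 5Q, which gives 88.5 = 10Q, so Q* = 8.85 and P* = 186 - 5(8.85) = 141.75.
The supply curve's price intercept is 97.5, so PS = (1/2)(Q*)(P* - 97.5) = (1/2)(8.85)(44.25) = 195.8063.

195.81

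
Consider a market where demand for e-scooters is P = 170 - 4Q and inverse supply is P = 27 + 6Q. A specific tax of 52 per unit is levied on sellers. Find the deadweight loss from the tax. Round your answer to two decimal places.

135.20

Without the tax, 170 - 4Q = 27 + 6Q so Q* = 14.3 and P* = 112.8.
A tax on sellers shifts supply up by 52: 170 - 4Q = 27 + 6Q + 52, so Q_t = 9.1. Buyers pay P_b = 133.6; sellers receive P_s = P_b - 52 = 81.6.
The welfare triangle lost has base Q* - Q_t = 5.2 and height t = 52, so DWL = (1/2)(5.2)(52) = 135.2.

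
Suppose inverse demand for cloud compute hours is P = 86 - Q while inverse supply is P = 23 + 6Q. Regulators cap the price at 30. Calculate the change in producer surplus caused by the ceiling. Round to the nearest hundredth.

Free-market equilibrium: 86 - Q = 23 + 6Q gives Q* = 9, P* = 77.
At the ceiling price 30, quantity supplied is (30 - 23)/6 = 1.1667; supply is the short side, so Q = 1.1667 trades at P = 30.
PS goes from (1/2)(9)(54) = 243 to 4.0833 (computed as (30 - 23)(1.1667) - (1/2)(6)(1.1667)^2), a change of -238.9167.

-238.92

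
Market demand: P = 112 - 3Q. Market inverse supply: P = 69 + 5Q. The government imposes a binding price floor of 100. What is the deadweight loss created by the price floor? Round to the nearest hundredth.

Free-market equilibrium: 112 - 3Q = 69 + 5Q gives Q* = 5.375, P* = 95.875.
At P = 100, buyers demand (112 - 100)/3 = 4 while sellers would supply more, so the quantity traded is 4 at price 100.
The lost-trades triangle has base Q* - 4 = 1.375 and height equal to the gap between the curves at Q = 4, which is 100 - 89 = 11. DWL = (1/2)(1.375)(11) = 7.5625.

7.56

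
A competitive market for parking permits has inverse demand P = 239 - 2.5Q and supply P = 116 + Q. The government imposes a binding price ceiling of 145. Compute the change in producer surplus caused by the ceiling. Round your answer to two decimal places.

Free-market equilibrium: 239 - 2.5Q = 116 + Q gives Q* = 35.1429, P* = 151.1429.
At P = 145, sellers supply (145 - 116)/1 = 29 while buyers want more, so the quantity traded is 29 at price 145.
PS goes from (1/2)(35.1429)(35.1429) = 617.5102 to 420.5 (computed as (145 - 116)(29) - (1/2)(1)(29)^2), a change of -197.0102.

-197.01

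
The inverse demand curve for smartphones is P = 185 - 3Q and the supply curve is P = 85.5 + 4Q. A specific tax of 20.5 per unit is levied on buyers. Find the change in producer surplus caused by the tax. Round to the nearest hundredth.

Without the tax, 185 - 3Q = 85.5 + 4Q so Q* = 14.2143 and P* = 142.3571.
A tax on buyers shifts demand down by 20.5: (185 - 20.5) - 3Q = 85.5 + 4Q, so Q_t = 11.2857. Buyers pay P_b = 151.1429; sellers receive P_s = P_b - 20.5 = 130.6429.
PS falls from (1/2)(14.2143)(56.8571) = 404.0918 to (1/2)(11.2857)(45.1429) = 254.7347, a change of -149.3571.

-149.36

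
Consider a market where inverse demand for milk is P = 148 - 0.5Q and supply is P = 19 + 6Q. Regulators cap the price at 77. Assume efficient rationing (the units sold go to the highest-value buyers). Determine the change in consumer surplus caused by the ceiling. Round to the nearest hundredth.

Free-market equilibrium: 148 - 0.5Q = 19 + 6Q gives Q* = 19.8462, P* = 138.0769.
At P = 77, sellers supply (77 - 19)/6 = 9.6667 while buyers want more, so the quantity traded is 9.6667 at price 77.
CS goes from (1/2)(19.8462)(9.9231) = 98.4675 to 662.9722 (computed as (148 - 77)(9.6667) - (1/2)(0.5)(9.6667)^2), a change of 564.5048.

564.50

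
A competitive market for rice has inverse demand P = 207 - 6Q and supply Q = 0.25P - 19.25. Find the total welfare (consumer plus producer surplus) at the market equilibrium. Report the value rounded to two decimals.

Rewriting supply in inverse form: P = 77 + 4Q.
Set 207 - 6Q = 77 + 4Q, which gives 130 = 10Q, so Q* = 13 and P* = 207 - 6(13) = 129.
CS = (1/2)(13)(78) = 507 and PS = (1/2)(13)(52) = 338, so total surplus = 845.

845.00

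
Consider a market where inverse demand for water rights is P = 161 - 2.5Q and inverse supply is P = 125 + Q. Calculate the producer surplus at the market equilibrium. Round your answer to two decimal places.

Equilibrium: 161 - 2.5Q = 125 + Q, so Q* = 10.2857 and P* = 135.2857.
PS is the area between P* and the supply curve from 0 to Q*: (1/2)(10.2857)(10.2857) = 52.898.

52.90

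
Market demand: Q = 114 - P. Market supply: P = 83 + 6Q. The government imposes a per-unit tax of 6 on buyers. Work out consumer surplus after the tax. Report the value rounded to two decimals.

Rewriting demand in inverse form: P = 114 - Q.
Without the tax, 114 - Q = 83 + 6Q so Q* = 4.4286 and P* = 109.5714.
With the tax, buyers' net willingness to pay falls by 6: (114 - 6) - Q = 83 + 6Q, so Q_t = 3.5714. Buyers pay P_b = 110.4286; sellers receive P_s = P_b - 6 = 104.4286.
Consumer surplus is the triangle under demand above P_b: (1/2)(3.5714)(114 - 110.4286) = 6.3776.

6.38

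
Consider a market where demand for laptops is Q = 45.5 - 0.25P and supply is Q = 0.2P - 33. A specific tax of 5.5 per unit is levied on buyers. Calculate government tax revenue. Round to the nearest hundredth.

7.03

Rewriting demand in inverse form: P = 182 - 4Q.
Rewriting supply in inverse form: P = 165 + 5Q.
Without the tax, 182 - 4Q = 165 + 5Q so Q* = 1.8889 and P* = 174.4444.
A tax on buyers shifts demand down by 5.5: (182 - 5.5) - 4Q = 165 + 5Q, so Q_t = 1.2778. Buyers pay P_b = 176.8889; sellers receive P_s = P_b - 5.5 = 171.3889.
Revenue is the tax times quantity traded: 5.5 x 1.2778 = 7.0278.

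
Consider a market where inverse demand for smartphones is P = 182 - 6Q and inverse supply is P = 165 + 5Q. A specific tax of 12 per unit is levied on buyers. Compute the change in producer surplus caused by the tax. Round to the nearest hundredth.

Pre-tax equilibrium: 182 - 6Q = 165 + 5Q gives Q* = 1.5455, P* = 172.7273.
A tax on buyers shifts demand down by 12: (182 - 12) - 6Q = 165 + 5Q, so Q_t = 0.4545. Buyers pay P_b = 179.2727; sellers receive P_s = P_b - 12 = 167.2727.
PS falls from (1/2)(1.5455)(7.7273) = 5.9711 to (1/2)(0.4545)(2.2727) = 0.5165, a change of -5.4545.

-5.45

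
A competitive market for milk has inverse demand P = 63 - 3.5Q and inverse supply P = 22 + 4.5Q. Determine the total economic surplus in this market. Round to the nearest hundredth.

105.06

Equilibrium: 63 - 3.5Q = 22 + 4.5Q, so Q* = 5.125 and P* = 45.0625.
Total surplus is the full triangle between the curves from 0 to Q*: (1/2)(5.125)(63 - 22) = 105.0625.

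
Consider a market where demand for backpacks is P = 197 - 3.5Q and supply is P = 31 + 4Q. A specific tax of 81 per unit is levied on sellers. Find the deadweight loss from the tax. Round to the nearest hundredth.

Without the tax, 197 - 3.5Q = 31 + 4Q so Q* = 22.1333 and P* = 119.5333.
With the tax, sellers need 81 more per unit: 197 - 3.5Q = 31 + 4Q + 81, so Q_t = 11.3333. Buyers pay P_b = 157.3333; sellers receive P_s = P_b - 81 = 76.3333.
Deadweight loss is the triangle between the curves from Q_t to Q*: (1/2)(22.1333 - 11.3333)(81) = 437.4.

437.40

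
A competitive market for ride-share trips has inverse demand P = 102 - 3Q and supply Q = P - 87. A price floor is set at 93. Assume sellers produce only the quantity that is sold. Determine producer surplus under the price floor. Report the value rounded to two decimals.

Rewriting supply in inverse form: P = 87 + Q.
Without the control, 102 - 3Q = 87 + Q so Q* = 3.75 and P* = 90.75.
At P = 93, buyers demand (102 - 93)/3 = 3 while sellers would supply more, so the quantity traded is 3 at price 93.
The supply price at Q = 3 is 90. PS is the trapezoid between 93 and supply over [0, 3]: (1/2)[(93 - 87) + (93 - 90)](3) = 13.5.

13.50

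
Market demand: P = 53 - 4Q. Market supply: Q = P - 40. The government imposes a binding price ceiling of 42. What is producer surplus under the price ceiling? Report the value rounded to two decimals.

Rewriting supply in inverse form: P = 40 + Q.
Free-market equilibrium: 53 - 4Q = 40 + Q gives Q* = 2.6, P* = 42.6.
At the ceiling price 42, quantity supplied is (42 - 40)/1 = 2; supply is the short side, so Q = 2 trades at P = 42.
PS is the triangle above supply below 42: (1/2)(2)(42 - 40) = 2.

2.00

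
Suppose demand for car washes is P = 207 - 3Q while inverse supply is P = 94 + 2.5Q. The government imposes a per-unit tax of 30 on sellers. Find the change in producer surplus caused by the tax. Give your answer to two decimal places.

-242.98

Without the tax, 207 - 3Q = 94 + 2.5Q so Q* = 20.5455 and P* = 145.3636.
A tax on sellers shifts supply up by 30: 207 - 3Q = 94 + 2.5Q + 30, so Q_t = 15.0909. Buyers pay P_b = 161.7273; sellers receive P_s = P_b - 30 = 131.7273.
PS falls from (1/2)(20.5455)(51.3636) = 527.6446 to (1/2)(15.0909)(37.7273) = 284.6694, a change of -242.9752.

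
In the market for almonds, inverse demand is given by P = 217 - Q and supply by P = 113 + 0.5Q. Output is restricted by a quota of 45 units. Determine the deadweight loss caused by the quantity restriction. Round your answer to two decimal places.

Without the quota, 217 - Q = 113 + 0.5Q gives Q* = 69.3333.
At Q = 45 the demand price is 217 - (45) = 172 and the supply price is 113 + 0.5(45) = 135.5.
DWL = (1/2)(gap between curves at 45) x (Q* - 45) = (1/2)(36.5)(24.3333) = 444.0833.

444.08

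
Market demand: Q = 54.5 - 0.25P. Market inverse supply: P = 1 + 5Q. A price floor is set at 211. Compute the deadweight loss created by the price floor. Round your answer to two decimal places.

Rewriting demand in inverse form: P = 218 - 4Q.
Free-market equilibrium: 218 - 4Q = 1 + 5Q gives Q* = 24.1111, P* = 121.5556.
At the floor price 211, quantity demanded is (218 - 211)/4 = 1.75; demand is the short side, so Q = 1.75 trades at P = 211.
At Q = 1.75 the demand price is 211 and the supply price is 9.75. Deadweight loss is the triangle between the curves from 1.75 to 24.1111: (1/2)(211 - 9.75)(24.1111 - 1.75) = 2250.0868.

2250.09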